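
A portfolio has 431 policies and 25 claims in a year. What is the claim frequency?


frequency = claims / policies
= 25 / 431
= 0.058


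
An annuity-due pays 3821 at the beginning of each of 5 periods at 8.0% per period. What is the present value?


PV_due = PMT * (1-(1+i)^(-n))/i * (1+i)
PV_immediate = 15256.1451
PV_due = 15256.1451 * 1.08
= 16476.6367


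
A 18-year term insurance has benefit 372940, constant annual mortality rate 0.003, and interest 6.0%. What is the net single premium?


NSP = benefit * sum_{k=0}^{n-1} k_p_x * q * v^(k+1)
With constant q=0.003, v=0.943396
Sum = 0.031814
NSP = 372940 * 0.031814
= 11864.8194


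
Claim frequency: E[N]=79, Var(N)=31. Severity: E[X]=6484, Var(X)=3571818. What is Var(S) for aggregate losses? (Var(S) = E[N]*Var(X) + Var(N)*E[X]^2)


Var(S) = E[N]*Var(X) + Var(N)*E[X]^2
= 79*3571818 + 31*6484^2
= 282173622 + 1303309936
= 1.5855e+09


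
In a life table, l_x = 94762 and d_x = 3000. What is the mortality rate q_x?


q_x = d_x / l_x
= 3000 / 94762
= 0.0317


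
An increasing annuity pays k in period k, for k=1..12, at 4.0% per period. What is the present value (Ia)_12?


(Ia)_n = sum_{k=1}^{n} k * v^k, v = 1/(1+i)
v = 0.961538
Sum computed term by term:
(Ia)_12 = 56.6328


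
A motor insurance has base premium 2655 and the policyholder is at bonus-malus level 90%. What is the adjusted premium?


adjusted = base * BM_level / 100
= 2655 * 90 / 100
= 2655 * 0.9
= 2389.5


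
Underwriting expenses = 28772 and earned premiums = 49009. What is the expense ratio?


Expense ratio = expenses / premiums
= 28772 / 49009
= 0.5871


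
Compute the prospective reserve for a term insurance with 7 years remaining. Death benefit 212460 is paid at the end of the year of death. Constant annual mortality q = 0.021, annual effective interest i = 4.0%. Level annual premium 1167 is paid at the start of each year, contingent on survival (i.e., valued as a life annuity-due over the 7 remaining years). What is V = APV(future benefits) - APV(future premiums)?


v = 1/(1+i) = 0.961538
APV(future benefits) per unit = sum_{k=0}^{6} k_p_x * q * v^(k+1) = 0.118768
APV(future benefits) = 212460 * 0.118768 = 25233.519
Life annuity-due factor ä_{x:7} = sum_{k=0}^{6} k_p_x * v^k = 5.88186
APV(future premiums) = 1167 * 5.88186 = 6864.1307
V = 25233.519 - 6864.1307
= 18369.3883


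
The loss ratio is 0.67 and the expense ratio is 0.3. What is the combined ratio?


Combined ratio = loss ratio + expense ratio
= 0.67 + 0.3
= 0.97


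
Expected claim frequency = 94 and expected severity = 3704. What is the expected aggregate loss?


E[S] = E[N] * E[X]
= 94 * 3704
= 348176


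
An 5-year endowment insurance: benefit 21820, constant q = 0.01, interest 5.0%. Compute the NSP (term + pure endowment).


Term component = 926.8933
Pure endowment = 5_p_x * v^5 * benefit = 0.95099 * 0.783526 * 21820 = 16258.6403
NSP = 17185.5336


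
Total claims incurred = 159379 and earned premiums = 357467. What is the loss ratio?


Loss ratio = claims / premiums
= 159379 / 357467
= 0.4459


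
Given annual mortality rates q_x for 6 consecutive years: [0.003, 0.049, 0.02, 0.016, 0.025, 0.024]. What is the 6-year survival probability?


p_k = 1 - q_k for each year
Survival = product of (1 - q_k)
= 0.997 * 0.951 * 0.98 * 0.984 * 0.975 * 0.976
= 0.8701


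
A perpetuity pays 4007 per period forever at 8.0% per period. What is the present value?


PV = PMT / i
= 4007 / 0.08
= 50087.5


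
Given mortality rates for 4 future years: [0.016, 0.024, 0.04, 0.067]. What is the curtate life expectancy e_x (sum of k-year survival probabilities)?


e_x = sum_{k=1}^{n} k_p_x
k_p_x values:
  1_p_x = 0.984
  2_p_x = 0.960384
  3_p_x = 0.921969
  4_p_x = 0.860197
e_x = 3.7265


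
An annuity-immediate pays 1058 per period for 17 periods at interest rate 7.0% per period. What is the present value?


PV = PMT * (1 - (1+i)^(-n)) / i
= 1058 * (1 - (1+0.07)^(-17)) / 0.07
= 1058 * (1 - 0.316574) / 0.07
= 1058 * 9.763223
= 10329.4899


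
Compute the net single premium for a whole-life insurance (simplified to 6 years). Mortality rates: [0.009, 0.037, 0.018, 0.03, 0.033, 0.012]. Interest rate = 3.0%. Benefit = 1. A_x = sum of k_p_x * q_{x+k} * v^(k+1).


v = 0.970874
Year 0: k_p_x=1.0, q=0.009, term=0.008738
Year 1: k_p_x=0.991, q=0.037, term=0.034562
Year 2: k_p_x=0.954333, q=0.018, term=0.01572
Year 3: k_p_x=0.937155, q=0.03, term=0.02498
Year 4: k_p_x=0.90904, q=0.033, term=0.025877
Year 5: k_p_x=0.879042, q=0.012, term=0.008834
A_x = 0.1187


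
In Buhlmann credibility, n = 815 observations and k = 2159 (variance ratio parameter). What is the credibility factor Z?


Z = n / (n + k)
= 815 / (815 + 2159)
= 815 / 2974
= 0.274


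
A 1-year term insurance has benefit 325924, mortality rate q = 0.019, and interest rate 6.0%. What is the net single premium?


NSP = benefit * q * v
v = 1/(1+i) = 0.943396
NSP = 325924 * 0.019 * 0.943396
= 5842.034


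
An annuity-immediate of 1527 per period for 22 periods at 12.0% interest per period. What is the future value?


FV = PMT * ((1+i)^n - 1) / i
= 1527 * ((1.12)^22 - 1) / 0.12
= 1527 * (12.10031 - 1) / 0.12
= 141251.4455


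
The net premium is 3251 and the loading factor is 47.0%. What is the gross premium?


Gross = net * (1 + loading)
= 3251 * (1 + 0.47)
= 3251 * 1.47
= 4778.97


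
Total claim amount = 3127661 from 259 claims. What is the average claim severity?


severity = total / number
= 3127661 / 259
= 12075.9112


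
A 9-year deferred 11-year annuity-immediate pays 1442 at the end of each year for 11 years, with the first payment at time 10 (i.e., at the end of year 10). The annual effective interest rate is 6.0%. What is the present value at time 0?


PV at time 9 of the 11-year annuity-immediate:
a_n = 1442 * (1-(1+0.06)^(-11))/0.06 = 11372.8731
Discount back 9 years to time 0:
PV = 11372.8731 * (1+0.06)^(-9)
= 11372.8731 * 0.591898
= 6731.5861


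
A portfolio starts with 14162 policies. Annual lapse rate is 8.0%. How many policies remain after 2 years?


remaining = initial * (1 - lapse)^years
= 14162 * (1 - 0.08)^2
= 14162 * 0.8464
= 11986.7168


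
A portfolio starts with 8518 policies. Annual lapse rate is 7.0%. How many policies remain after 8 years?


remaining = initial * (1 - lapse)^years
= 8518 * (1 - 0.07)^8
= 8518 * 0.559582
= 4766.5179


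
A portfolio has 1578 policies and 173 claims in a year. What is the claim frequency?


frequency = claims / policies
= 173 / 1578
= 0.1096


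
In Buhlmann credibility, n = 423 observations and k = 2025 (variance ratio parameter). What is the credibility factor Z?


Z = n / (n + k)
= 423 / (423 + 2025)
= 423 / 2448
= 0.1728


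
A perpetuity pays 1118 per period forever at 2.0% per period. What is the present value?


PV = PMT / i
= 1118 / 0.02
= 55900.0


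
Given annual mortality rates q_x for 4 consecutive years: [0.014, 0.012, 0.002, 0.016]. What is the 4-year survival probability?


p_k = 1 - q_k for each year
Survival = product of (1 - q_k)
= 0.986 * 0.988 * 0.998 * 0.984
= 0.9567


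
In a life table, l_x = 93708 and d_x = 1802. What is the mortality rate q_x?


q_x = d_x / l_x
= 1802 / 93708
= 0.0192


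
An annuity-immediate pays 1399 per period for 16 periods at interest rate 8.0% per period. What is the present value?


PV = PMT * (1 - (1+i)^(-n)) / i
= 1399 * (1 - (1+0.08)^(-16)) / 0.08
= 1399 * (1 - 0.29189) / 0.08
= 1399 * 8.851369
= 12383.0654


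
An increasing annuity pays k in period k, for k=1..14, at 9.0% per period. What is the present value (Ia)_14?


(Ia)_n = sum_{k=1}^{n} k * v^k, v = 1/(1+i)
v = 0.917431
Sum computed term by term:
(Ia)_14 = 47.7495


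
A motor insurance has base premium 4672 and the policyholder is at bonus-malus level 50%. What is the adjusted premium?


adjusted = base * BM_level / 100
= 4672 * 50 / 100
= 4672 * 0.5
= 2336.0


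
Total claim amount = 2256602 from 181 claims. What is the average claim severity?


severity = total / number
= 2256602 / 181
= 12467.4144


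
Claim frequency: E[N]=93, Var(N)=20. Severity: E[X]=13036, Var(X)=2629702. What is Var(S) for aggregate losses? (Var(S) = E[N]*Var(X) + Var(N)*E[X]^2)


Var(S) = E[N]*Var(X) + Var(N)*E[X]^2
= 93*2629702 + 20*13036^2
= 244562286 + 3398745920
= 3.6433e+09


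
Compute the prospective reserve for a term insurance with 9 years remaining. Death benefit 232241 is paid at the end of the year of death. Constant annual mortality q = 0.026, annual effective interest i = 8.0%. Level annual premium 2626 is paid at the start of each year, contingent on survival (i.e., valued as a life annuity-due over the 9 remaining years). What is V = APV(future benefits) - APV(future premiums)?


v = 1/(1+i) = 0.925926
APV(future benefits) per unit = sum_{k=0}^{8} k_p_x * q * v^(k+1) = 0.148481
APV(future benefits) = 232241 * 0.148481 = 34483.3821
Life annuity-due factor ä_{x:9} = sum_{k=0}^{8} k_p_x * v^k = 6.167673
APV(future premiums) = 2626 * 6.167673 = 16196.3104
V = 34483.3821 - 16196.3104
= 18287.0717


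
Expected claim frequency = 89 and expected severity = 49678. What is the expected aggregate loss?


E[S] = E[N] * E[X]
= 89 * 49678
= 4.4213e+06


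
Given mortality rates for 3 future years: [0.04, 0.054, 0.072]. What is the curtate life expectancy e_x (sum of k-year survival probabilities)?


e_x = sum_{k=1}^{n} k_p_x
k_p_x values:
  1_p_x = 0.96
  2_p_x = 0.90816
  3_p_x = 0.842772
e_x = 2.7109


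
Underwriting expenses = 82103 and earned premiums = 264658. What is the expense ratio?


Expense ratio = expenses / premiums
= 82103 / 264658
= 0.3102


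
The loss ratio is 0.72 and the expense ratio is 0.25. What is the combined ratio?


Combined ratio = loss ratio + expense ratio
= 0.72 + 0.25
= 0.97


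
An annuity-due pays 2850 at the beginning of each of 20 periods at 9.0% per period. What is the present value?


PV_due = PMT * (1-(1+i)^(-n))/i * (1+i)
PV_immediate = 26016.3552
PV_due = 26016.3552 * 1.09
= 28357.8271


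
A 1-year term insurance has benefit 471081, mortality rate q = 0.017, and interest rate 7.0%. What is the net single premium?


NSP = benefit * q * v
v = 1/(1+i) = 0.934579
NSP = 471081 * 0.017 * 0.934579
= 7484.4645


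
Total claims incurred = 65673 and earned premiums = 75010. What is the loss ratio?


Loss ratio = claims / premiums
= 65673 / 75010
= 0.8755


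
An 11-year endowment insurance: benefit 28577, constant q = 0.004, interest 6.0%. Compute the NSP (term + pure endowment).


Term component = 885.7675
Pure endowment = 11_p_x * v^11 * benefit = 0.95687 * 0.526788 * 28577 = 14404.7206
NSP = 15290.4881


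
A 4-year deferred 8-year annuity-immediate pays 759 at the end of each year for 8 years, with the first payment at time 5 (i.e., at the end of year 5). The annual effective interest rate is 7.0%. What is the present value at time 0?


PV at time 4 of the 8-year annuity-immediate:
a_n = 759 * (1-(1+0.07)^(-8))/0.07 = 4532.2156
Discount back 4 years to time 0:
PV = 4532.2156 * (1+0.07)^(-4)
= 4532.2156 * 0.762895
= 3457.6056


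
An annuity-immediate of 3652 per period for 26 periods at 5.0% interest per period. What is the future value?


FV = PMT * ((1+i)^n - 1) / i
= 3652 * ((1.05)^26 - 1) / 0.05
= 3652 * (3.555673 - 1) / 0.05
= 186666.3331


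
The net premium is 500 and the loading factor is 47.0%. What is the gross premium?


Gross = net * (1 + loading)
= 500 * (1 + 0.47)
= 500 * 1.47
= 735.0


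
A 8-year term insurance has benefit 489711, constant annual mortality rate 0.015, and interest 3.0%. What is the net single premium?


NSP = benefit * sum_{k=0}^{n-1} k_p_x * q * v^(k+1)
With constant q=0.015, v=0.970874
Sum = 0.100164
NSP = 489711 * 0.100164
= 49051.5807


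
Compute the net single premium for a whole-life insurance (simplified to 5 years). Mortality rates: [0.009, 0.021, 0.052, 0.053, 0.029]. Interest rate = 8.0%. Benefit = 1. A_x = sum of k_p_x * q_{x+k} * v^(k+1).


v = 0.925926
Year 0: k_p_x=1.0, q=0.009, term=0.008333
Year 1: k_p_x=0.991, q=0.021, term=0.017842
Year 2: k_p_x=0.970189, q=0.052, term=0.040049
Year 3: k_p_x=0.919739, q=0.053, term=0.03583
Year 4: k_p_x=0.870993, q=0.029, term=0.017191
A_x = 0.1192


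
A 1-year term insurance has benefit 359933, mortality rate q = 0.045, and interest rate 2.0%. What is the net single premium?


NSP = benefit * q * v
v = 1/(1+i) = 0.980392
NSP = 359933 * 0.045 * 0.980392
= 15879.3971


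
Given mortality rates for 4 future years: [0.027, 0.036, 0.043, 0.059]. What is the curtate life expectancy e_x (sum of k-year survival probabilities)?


e_x = sum_{k=1}^{n} k_p_x
k_p_x values:
  1_p_x = 0.973
  2_p_x = 0.937972
  3_p_x = 0.897639
  4_p_x = 0.844678
e_x = 3.6533


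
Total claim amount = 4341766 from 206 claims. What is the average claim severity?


severity = total / number
= 4341766 / 206
= 21076.534


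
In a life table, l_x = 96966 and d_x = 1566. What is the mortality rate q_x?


q_x = d_x / l_x
= 1566 / 96966
= 0.0161


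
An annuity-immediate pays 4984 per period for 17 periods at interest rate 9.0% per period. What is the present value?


PV = PMT * (1 - (1+i)^(-n)) / i
= 4984 * (1 - (1+0.09)^(-17)) / 0.09
= 4984 * (1 - 0.231073) / 0.09
= 4984 * 8.543631
= 42581.4587


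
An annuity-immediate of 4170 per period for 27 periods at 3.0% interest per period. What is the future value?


FV = PMT * ((1+i)^n - 1) / i
= 4170 * ((1.03)^27 - 1) / 0.03
= 4170 * (2.221289 - 1) / 0.03
= 169759.1718


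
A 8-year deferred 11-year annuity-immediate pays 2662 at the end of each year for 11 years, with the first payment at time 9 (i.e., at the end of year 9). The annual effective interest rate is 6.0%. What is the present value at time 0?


PV at time 8 of the 11-year annuity-immediate:
a_n = 2662 * (1-(1+0.06)^(-11))/0.06 = 20994.8601
Discount back 8 years to time 0:
PV = 20994.8601 * (1+0.06)^(-8)
= 20994.8601 * 0.627412
= 13172.435


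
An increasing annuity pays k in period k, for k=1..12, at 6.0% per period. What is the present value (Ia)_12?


(Ia)_n = sum_{k=1}^{n} k * v^k, v = 1/(1+i)
v = 0.943396
Sum computed term by term:
(Ia)_12 = 48.7207


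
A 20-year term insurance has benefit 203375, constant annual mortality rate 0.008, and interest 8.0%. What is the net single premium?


NSP = benefit * sum_{k=0}^{n-1} k_p_x * q * v^(k+1)
With constant q=0.008, v=0.925926
Sum = 0.074299
NSP = 203375 * 0.074299
= 15110.6086


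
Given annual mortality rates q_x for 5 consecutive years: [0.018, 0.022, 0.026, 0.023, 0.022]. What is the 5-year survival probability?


p_k = 1 - q_k for each year
Survival = product of (1 - q_k)
= 0.982 * 0.978 * 0.974 * 0.977 * 0.978
= 0.8938


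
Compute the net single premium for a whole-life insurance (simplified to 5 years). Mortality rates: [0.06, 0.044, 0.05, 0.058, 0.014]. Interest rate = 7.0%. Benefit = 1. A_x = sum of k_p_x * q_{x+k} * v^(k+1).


v = 0.934579
Year 0: k_p_x=1.0, q=0.06, term=0.056075
Year 1: k_p_x=0.94, q=0.044, term=0.036125
Year 2: k_p_x=0.89864, q=0.05, term=0.036678
Year 3: k_p_x=0.853708, q=0.058, term=0.037775
Year 4: k_p_x=0.804193, q=0.014, term=0.008027
A_x = 0.1747


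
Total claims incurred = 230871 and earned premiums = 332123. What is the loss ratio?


Loss ratio = claims / premiums
= 230871 / 332123
= 0.6951


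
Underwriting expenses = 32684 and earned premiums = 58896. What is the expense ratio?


Expense ratio = expenses / premiums
= 32684 / 58896
= 0.5549


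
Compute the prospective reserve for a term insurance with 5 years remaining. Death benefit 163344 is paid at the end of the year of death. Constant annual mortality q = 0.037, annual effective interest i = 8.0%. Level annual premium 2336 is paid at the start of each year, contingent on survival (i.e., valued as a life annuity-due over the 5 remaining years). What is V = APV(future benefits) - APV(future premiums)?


v = 1/(1+i) = 0.925926
APV(future benefits) per unit = sum_{k=0}^{4} k_p_x * q * v^(k+1) = 0.13799
APV(future benefits) = 163344 * 0.13799 = 22539.7951
Life annuity-due factor ä_{x:5} = sum_{k=0}^{4} k_p_x * v^k = 4.027808
APV(future premiums) = 2336 * 4.027808 = 9408.9605
V = 22539.7951 - 9408.9605
= 13130.8346


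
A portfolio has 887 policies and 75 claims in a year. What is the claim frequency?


frequency = claims / policies
= 75 / 887
= 0.0846


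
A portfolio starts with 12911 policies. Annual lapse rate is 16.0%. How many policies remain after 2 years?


remaining = initial * (1 - lapse)^years
= 12911 * (1 - 0.16)^2
= 12911 * 0.7056
= 9110.0016


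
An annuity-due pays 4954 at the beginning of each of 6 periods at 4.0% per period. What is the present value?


PV_due = PMT * (1-(1+i)^(-n))/i * (1+i)
PV_immediate = 25969.546
PV_due = 25969.546 * 1.04
= 27008.3278


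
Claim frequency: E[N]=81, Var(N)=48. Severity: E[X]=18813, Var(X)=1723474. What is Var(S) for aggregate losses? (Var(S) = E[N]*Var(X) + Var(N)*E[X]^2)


Var(S) = E[N]*Var(X) + Var(N)*E[X]^2
= 81*1723474 + 48*18813^2
= 139601394 + 16988590512
= 1.7128e+10


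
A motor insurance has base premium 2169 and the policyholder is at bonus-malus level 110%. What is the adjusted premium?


adjusted = base * BM_level / 100
= 2169 * 110 / 100
= 2169 * 1.1
= 2385.9


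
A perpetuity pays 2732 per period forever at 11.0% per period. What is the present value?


PV = PMT / i
= 2732 / 0.11
= 24836.3636


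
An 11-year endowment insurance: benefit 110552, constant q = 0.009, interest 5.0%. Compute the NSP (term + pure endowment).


Term component = 7937.2863
Pure endowment = 11_p_x * v^11 * benefit = 0.905337 * 0.584679 * 110552 = 58518.6789
NSP = 66455.9652


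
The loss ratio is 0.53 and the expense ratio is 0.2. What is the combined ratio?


Combined ratio = loss ratio + expense ratio
= 0.53 + 0.2
= 0.73


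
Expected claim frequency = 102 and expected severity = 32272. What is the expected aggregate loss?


E[S] = E[N] * E[X]
= 102 * 32272
= 3.2917e+06


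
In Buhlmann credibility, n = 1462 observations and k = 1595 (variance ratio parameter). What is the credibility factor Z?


Z = n / (n + k)
= 1462 / (1462 + 1595)
= 1462 / 3057
= 0.4782


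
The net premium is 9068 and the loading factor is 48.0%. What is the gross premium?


Gross = net * (1 + loading)
= 9068 * (1 + 0.48)
= 9068 * 1.48
= 13420.64


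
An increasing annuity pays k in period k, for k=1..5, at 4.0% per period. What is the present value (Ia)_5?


(Ia)_n = sum_{k=1}^{n} k * v^k, v = 1/(1+i)
v = 0.961538
Sum computed term by term:
(Ia)_5 = 13.0065


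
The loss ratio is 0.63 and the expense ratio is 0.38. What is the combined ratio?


Combined ratio = loss ratio + expense ratio
= 0.63 + 0.38
= 1.01


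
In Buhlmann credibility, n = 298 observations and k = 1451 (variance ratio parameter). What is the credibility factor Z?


Z = n / (n + k)
= 298 / (298 + 1451)
= 298 / 1749
= 0.1704


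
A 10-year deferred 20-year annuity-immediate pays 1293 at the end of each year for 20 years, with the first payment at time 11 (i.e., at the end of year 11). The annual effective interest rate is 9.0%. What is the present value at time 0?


PV at time 10 of the 20-year annuity-immediate:
a_n = 1293 * (1-(1+0.09)^(-20))/0.09 = 11803.2096
Discount back 10 years to time 0:
PV = 11803.2096 * (1+0.09)^(-10)
= 11803.2096 * 0.422411
= 4985.8033


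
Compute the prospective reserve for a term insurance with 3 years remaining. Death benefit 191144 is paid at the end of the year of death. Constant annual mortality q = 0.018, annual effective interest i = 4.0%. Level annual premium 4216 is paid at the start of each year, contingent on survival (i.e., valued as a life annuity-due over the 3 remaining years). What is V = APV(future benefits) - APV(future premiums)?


v = 1/(1+i) = 0.961538
APV(future benefits) per unit = sum_{k=0}^{2} k_p_x * q * v^(k+1) = 0.049081
APV(future benefits) = 191144 * 0.049081 = 9381.5764
Life annuity-due factor ä_{x:3} = sum_{k=0}^{2} k_p_x * v^k = 2.835803
APV(future premiums) = 4216 * 2.835803 = 11955.7434
V = 9381.5764 - 11955.7434
= -2574.167


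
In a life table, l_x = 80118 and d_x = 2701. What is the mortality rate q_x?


q_x = d_x / l_x
= 2701 / 80118
= 0.0337


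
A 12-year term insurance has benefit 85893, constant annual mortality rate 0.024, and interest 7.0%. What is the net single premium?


NSP = benefit * sum_{k=0}^{n-1} k_p_x * q * v^(k+1)
With constant q=0.024, v=0.934579
Sum = 0.170621
NSP = 85893 * 0.170621
= 14655.1169


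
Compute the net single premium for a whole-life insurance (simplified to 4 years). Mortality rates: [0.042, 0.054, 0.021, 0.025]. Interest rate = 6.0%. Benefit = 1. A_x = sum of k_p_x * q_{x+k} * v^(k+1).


v = 0.943396
Year 0: k_p_x=1.0, q=0.042, term=0.039623
Year 1: k_p_x=0.958, q=0.054, term=0.046041
Year 2: k_p_x=0.906268, q=0.021, term=0.015979
Year 3: k_p_x=0.887236, q=0.025, term=0.017569
A_x = 0.1192


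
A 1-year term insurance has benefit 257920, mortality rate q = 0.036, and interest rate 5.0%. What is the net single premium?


NSP = benefit * q * v
v = 1/(1+i) = 0.952381
NSP = 257920 * 0.036 * 0.952381
= 8842.9714


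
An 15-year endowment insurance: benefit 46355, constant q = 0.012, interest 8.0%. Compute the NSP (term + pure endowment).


Term component = 4455.9722
Pure endowment = 15_p_x * v^15 * benefit = 0.834361 * 0.315242 * 46355 = 12192.5465
NSP = 16648.5187


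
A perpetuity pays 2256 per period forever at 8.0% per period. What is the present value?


PV = PMT / i
= 2256 / 0.08
= 28200.0


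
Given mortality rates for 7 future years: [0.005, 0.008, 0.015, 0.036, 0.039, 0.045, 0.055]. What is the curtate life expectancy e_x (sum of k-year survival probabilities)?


e_x = sum_{k=1}^{n} k_p_x
k_p_x values:
  1_p_x = 0.995
  2_p_x = 0.98704
  3_p_x = 0.972234
  4_p_x = 0.937234
  5_p_x = 0.900682
  6_p_x = 0.860151
  7_p_x = 0.812843
e_x = 6.4652


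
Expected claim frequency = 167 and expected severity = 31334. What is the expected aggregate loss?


E[S] = E[N] * E[X]
= 167 * 31334
= 5.2328e+06


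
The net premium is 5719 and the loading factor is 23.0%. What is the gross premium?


Gross = net * (1 + loading)
= 5719 * (1 + 0.23)
= 5719 * 1.23
= 7034.37


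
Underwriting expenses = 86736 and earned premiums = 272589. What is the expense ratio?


Expense ratio = expenses / premiums
= 86736 / 272589
= 0.3182


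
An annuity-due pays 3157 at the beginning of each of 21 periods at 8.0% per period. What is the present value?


PV_due = PMT * (1-(1+i)^(-n))/i * (1+i)
PV_immediate = 31623.0476
PV_due = 31623.0476 * 1.08
= 34152.8914


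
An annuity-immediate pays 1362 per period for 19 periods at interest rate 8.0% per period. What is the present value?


PV = PMT * (1 - (1+i)^(-n)) / i
= 1362 * (1 - (1+0.08)^(-19)) / 0.08
= 1362 * (1 - 0.231712) / 0.08
= 1362 * 9.603599
= 13080.1021


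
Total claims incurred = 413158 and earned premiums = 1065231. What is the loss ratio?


Loss ratio = claims / premiums
= 413158 / 1065231
= 0.3879


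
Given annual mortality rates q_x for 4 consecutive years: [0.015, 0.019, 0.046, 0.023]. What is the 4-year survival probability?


p_k = 1 - q_k for each year
Survival = product of (1 - q_k)
= 0.985 * 0.981 * 0.954 * 0.977
= 0.9006


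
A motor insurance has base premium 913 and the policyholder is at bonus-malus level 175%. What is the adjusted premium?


adjusted = base * BM_level / 100
= 913 * 175 / 100
= 913 * 1.75
= 1597.75


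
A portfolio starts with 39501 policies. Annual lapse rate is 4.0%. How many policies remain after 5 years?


remaining = initial * (1 - lapse)^years
= 39501 * (1 - 0.04)^5
= 39501 * 0.815373
= 32208.0369


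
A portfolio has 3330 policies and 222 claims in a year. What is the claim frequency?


frequency = claims / policies
= 222 / 3330
= 0.0667


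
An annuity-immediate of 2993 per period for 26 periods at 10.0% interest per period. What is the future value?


FV = PMT * ((1+i)^n - 1) / i
= 2993 * ((1.1)^26 - 1) / 0.1
= 2993 * (11.918177 - 1) / 0.1
= 326781.0238


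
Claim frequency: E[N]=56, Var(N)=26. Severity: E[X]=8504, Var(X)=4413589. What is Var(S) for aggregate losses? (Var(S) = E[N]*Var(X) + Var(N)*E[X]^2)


Var(S) = E[N]*Var(X) + Var(N)*E[X]^2
= 56*4413589 + 26*8504^2
= 247160984 + 1880268416
= 2.1274e+09


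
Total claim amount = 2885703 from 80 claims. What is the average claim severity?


severity = total / number
= 2885703 / 80
= 36071.2875


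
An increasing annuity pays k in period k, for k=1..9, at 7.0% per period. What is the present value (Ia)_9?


(Ia)_n = sum_{k=1}^{n} k * v^k, v = 1/(1+i)
v = 0.934579
Sum computed term by term:
(Ia)_9 = 29.6556


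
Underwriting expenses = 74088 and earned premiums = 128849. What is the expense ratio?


Expense ratio = expenses / premiums
= 74088 / 128849
= 0.575


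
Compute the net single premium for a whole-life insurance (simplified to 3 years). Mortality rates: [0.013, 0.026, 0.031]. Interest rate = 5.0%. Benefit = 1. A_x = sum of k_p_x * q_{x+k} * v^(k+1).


v = 0.952381
Year 0: k_p_x=1.0, q=0.013, term=0.012381
Year 1: k_p_x=0.987, q=0.026, term=0.023276
Year 2: k_p_x=0.961338, q=0.031, term=0.025744
A_x = 0.0614


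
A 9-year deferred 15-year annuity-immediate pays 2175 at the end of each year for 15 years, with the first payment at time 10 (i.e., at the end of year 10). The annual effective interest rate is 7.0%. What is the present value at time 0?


PV at time 9 of the 15-year annuity-immediate:
a_n = 2175 * (1-(1+0.07)^(-15))/0.07 = 19809.713
Discount back 9 years to time 0:
PV = 19809.713 * (1+0.07)^(-9)
= 19809.713 * 0.543934
= 10775.1713


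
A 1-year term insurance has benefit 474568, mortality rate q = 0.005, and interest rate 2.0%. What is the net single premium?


NSP = benefit * q * v
v = 1/(1+i) = 0.980392
NSP = 474568 * 0.005 * 0.980392
= 2326.3137


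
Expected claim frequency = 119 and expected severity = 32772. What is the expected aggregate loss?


E[S] = E[N] * E[X]
= 119 * 32772
= 3.8999e+06


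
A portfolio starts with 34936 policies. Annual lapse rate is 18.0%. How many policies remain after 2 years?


remaining = initial * (1 - lapse)^years
= 34936 * (1 - 0.18)^2
= 34936 * 0.6724
= 23490.9664


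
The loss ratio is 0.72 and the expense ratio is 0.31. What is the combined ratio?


Combined ratio = loss ratio + expense ratio
= 0.72 + 0.31
= 1.03


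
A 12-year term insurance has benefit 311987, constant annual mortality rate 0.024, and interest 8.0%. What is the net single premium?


NSP = benefit * sum_{k=0}^{n-1} k_p_x * q * v^(k+1)
With constant q=0.024, v=0.925926
Sum = 0.162301
NSP = 311987 * 0.162301
= 50635.7262


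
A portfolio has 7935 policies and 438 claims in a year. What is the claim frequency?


frequency = claims / policies
= 438 / 7935
= 0.0552


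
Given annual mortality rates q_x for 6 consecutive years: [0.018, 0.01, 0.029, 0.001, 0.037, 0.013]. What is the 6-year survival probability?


p_k = 1 - q_k for each year
Survival = product of (1 - q_k)
= 0.982 * 0.99 * 0.971 * 0.999 * 0.963 * 0.987
= 0.8963


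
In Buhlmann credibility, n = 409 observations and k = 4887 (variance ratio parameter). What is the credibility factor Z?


Z = n / (n + k)
= 409 / (409 + 4887)
= 409 / 5296
= 0.0772


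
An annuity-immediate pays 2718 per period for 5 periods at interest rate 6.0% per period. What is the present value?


PV = PMT * (1 - (1+i)^(-n)) / i
= 2718 * (1 - (1+0.06)^(-5)) / 0.06
= 2718 * (1 - 0.747258) / 0.06
= 2718 * 4.212364
= 11449.2048


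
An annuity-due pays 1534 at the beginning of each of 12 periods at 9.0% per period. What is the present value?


PV_due = PMT * (1-(1+i)^(-n))/i * (1+i)
PV_immediate = 10984.5526
PV_due = 10984.5526 * 1.09
= 11973.1623


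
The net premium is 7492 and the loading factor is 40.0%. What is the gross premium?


Gross = net * (1 + loading)
= 7492 * (1 + 0.4)
= 7492 * 1.4
= 10488.8


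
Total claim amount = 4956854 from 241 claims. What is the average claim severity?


severity = total / number
= 4956854 / 241
= 20567.8589


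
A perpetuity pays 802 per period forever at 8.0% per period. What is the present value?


PV = PMT / i
= 802 / 0.08
= 10025.0


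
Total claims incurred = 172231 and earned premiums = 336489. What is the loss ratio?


Loss ratio = claims / premiums
= 172231 / 336489
= 0.5118


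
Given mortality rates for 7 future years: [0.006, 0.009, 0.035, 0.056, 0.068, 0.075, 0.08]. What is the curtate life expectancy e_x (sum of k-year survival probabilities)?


e_x = sum_{k=1}^{n} k_p_x
k_p_x values:
  1_p_x = 0.994
  2_p_x = 0.985054
  3_p_x = 0.950577
  4_p_x = 0.897345
  5_p_x = 0.836325
  6_p_x = 0.773601
  7_p_x = 0.711713
e_x = 6.1486


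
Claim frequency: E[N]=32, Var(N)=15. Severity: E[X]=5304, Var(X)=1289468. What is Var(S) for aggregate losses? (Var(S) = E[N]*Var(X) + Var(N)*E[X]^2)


Var(S) = E[N]*Var(X) + Var(N)*E[X]^2
= 32*1289468 + 15*5304^2
= 41262976 + 421986240
= 4.6325e+08


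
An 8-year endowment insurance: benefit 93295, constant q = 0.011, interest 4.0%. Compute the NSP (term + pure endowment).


Term component = 6664.3279
Pure endowment = 8_p_x * v^8 * benefit = 0.915314 * 0.73069 * 93295 = 62396.7526
NSP = 69061.0804


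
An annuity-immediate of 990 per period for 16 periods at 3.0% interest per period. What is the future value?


FV = PMT * ((1+i)^n - 1) / i
= 990 * ((1.03)^16 - 1) / 0.03
= 990 * (1.604706 - 1) / 0.03
= 19955.3125


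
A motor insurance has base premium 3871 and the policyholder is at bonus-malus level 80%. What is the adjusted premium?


adjusted = base * BM_level / 100
= 3871 * 80 / 100
= 3871 * 0.8
= 3096.8


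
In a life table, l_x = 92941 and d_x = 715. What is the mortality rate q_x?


q_x = d_x / l_x
= 715 / 92941
= 0.0077


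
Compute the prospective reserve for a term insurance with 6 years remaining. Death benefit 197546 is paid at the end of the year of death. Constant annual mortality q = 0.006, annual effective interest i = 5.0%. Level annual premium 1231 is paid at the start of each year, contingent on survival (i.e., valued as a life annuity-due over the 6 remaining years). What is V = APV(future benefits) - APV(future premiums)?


v = 1/(1+i) = 0.952381
APV(future benefits) per unit = sum_{k=0}^{5} k_p_x * q * v^(k+1) = 0.030027
APV(future benefits) = 197546 * 0.030027 = 5931.642
Life annuity-due factor ä_{x:6} = sum_{k=0}^{5} k_p_x * v^k = 5.254661
APV(future premiums) = 1231 * 5.254661 = 6468.4882
V = 5931.642 - 6468.4882
= -536.8462


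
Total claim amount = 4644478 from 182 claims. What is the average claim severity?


severity = total / number
= 4644478 / 182
= 25519.1099


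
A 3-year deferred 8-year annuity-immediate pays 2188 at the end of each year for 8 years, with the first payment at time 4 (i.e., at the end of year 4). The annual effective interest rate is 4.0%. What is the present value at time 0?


PV at time 3 of the 8-year annuity-immediate:
a_n = 2188 * (1-(1+0.04)^(-8))/0.04 = 14731.2458
Discount back 3 years to time 0:
PV = 14731.2458 * (1+0.04)^(-3)
= 14731.2458 * 0.888996
= 13096.0239


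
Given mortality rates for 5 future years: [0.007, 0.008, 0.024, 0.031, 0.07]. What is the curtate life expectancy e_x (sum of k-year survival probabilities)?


e_x = sum_{k=1}^{n} k_p_x
k_p_x values:
  1_p_x = 0.993
  2_p_x = 0.985056
  3_p_x = 0.961415
  4_p_x = 0.931611
  5_p_x = 0.866398
e_x = 4.7375


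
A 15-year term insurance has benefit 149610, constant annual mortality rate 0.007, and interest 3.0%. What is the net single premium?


NSP = benefit * sum_{k=0}^{n-1} k_p_x * q * v^(k+1)
With constant q=0.007, v=0.970874
Sum = 0.0799
NSP = 149610 * 0.0799
= 11953.859


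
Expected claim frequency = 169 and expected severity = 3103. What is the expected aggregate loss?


E[S] = E[N] * E[X]
= 169 * 3103
= 524407


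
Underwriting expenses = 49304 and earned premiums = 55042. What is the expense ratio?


Expense ratio = expenses / premiums
= 49304 / 55042
= 0.8958


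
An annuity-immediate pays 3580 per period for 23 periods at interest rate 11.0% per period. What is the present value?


PV = PMT * (1 - (1+i)^(-n)) / i
= 3580 * (1 - (1+0.11)^(-23)) / 0.11
= 3580 * (1 - 0.090693) / 0.11
= 3580 * 8.266432
= 29593.8251


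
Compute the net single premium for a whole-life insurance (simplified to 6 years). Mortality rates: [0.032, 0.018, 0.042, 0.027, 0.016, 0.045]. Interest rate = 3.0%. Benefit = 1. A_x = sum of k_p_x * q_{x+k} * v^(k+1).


v = 0.970874
Year 0: k_p_x=1.0, q=0.032, term=0.031068
Year 1: k_p_x=0.968, q=0.018, term=0.016424
Year 2: k_p_x=0.950576, q=0.042, term=0.036536
Year 3: k_p_x=0.910652, q=0.027, term=0.021846
Year 4: k_p_x=0.886064, q=0.016, term=0.012229
Year 5: k_p_x=0.871887, q=0.045, term=0.032859
A_x = 0.151


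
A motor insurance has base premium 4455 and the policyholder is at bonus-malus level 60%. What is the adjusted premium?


adjusted = base * BM_level / 100
= 4455 * 60 / 100
= 4455 * 0.6
= 2673.0


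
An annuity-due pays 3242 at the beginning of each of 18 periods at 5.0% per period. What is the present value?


PV_due = PMT * (1-(1+i)^(-n))/i * (1+i)
PV_immediate = 37897.6407
PV_due = 37897.6407 * 1.05
= 39792.5228


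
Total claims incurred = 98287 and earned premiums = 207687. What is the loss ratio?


Loss ratio = claims / premiums
= 98287 / 207687
= 0.4732


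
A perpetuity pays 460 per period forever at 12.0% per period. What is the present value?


PV = PMT / i
= 460 / 0.12
= 3833.3333


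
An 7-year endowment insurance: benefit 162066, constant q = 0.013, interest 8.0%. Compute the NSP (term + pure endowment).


Term component = 10592.7544
Pure endowment = 7_p_x * v^7 * benefit = 0.912473 * 0.58349 * 162066 = 86287.0643
NSP = 96879.8188


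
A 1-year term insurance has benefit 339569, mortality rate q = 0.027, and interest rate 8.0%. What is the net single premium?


NSP = benefit * q * v
v = 1/(1+i) = 0.925926
NSP = 339569 * 0.027 * 0.925926
= 8489.225


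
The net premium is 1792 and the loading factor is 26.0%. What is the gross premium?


Gross = net * (1 + loading)
= 1792 * (1 + 0.26)
= 1792 * 1.26
= 2257.92


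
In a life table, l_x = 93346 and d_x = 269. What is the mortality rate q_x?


q_x = d_x / l_x
= 269 / 93346
= 0.0029


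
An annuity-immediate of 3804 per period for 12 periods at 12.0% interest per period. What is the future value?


FV = PMT * ((1+i)^n - 1) / i
= 3804 * ((1.12)^12 - 1) / 0.12
= 3804 * (3.895976 - 1) / 0.12
= 91802.439


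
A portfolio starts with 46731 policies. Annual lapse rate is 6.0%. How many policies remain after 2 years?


remaining = initial * (1 - lapse)^years
= 46731 * (1 - 0.06)^2
= 46731 * 0.8836
= 41291.5116


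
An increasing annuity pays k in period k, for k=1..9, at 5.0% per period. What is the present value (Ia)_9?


(Ia)_n = sum_{k=1}^{n} k * v^k, v = 1/(1+i)
v = 0.952381
Sum computed term by term:
(Ia)_9 = 33.2347


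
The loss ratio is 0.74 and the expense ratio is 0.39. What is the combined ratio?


Combined ratio = loss ratio + expense ratio
= 0.74 + 0.39
= 1.13


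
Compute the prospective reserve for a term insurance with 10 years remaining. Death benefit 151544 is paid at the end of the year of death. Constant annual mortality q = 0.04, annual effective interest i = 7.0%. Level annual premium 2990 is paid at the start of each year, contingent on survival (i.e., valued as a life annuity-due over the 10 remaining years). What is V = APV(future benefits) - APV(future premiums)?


v = 1/(1+i) = 0.934579
APV(future benefits) per unit = sum_{k=0}^{9} k_p_x * q * v^(k+1) = 0.240739
APV(future benefits) = 151544 * 0.240739 = 36482.5813
Life annuity-due factor ä_{x:10} = sum_{k=0}^{9} k_p_x * v^k = 6.439774
APV(future premiums) = 2990 * 6.439774 = 19254.9231
V = 36482.5813 - 19254.9231
= 17227.6583


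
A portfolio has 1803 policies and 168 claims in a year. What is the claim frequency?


frequency = claims / policies
= 168 / 1803
= 0.0932


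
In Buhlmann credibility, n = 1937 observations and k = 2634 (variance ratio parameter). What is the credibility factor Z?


Z = n / (n + k)
= 1937 / (1937 + 2634)
= 1937 / 4571
= 0.4238


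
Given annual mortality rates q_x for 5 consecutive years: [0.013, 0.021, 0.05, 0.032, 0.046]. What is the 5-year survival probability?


p_k = 1 - q_k for each year
Survival = product of (1 - q_k)
= 0.987 * 0.979 * 0.95 * 0.968 * 0.954
= 0.8477


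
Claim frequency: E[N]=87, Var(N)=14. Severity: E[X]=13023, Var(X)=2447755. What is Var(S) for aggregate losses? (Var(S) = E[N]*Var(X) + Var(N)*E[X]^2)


Var(S) = E[N]*Var(X) + Var(N)*E[X]^2
= 87*2447755 + 14*13023^2
= 212954685 + 2374379406
= 2.5873e+09


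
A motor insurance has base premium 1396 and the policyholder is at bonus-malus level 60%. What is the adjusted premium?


adjusted = base * BM_level / 100
= 1396 * 60 / 100
= 1396 * 0.6
= 837.6


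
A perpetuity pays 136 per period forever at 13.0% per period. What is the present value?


PV = PMT / i
= 136 / 0.13
= 1046.1538


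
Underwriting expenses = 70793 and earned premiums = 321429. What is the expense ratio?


Expense ratio = expenses / premiums
= 70793 / 321429
= 0.2202


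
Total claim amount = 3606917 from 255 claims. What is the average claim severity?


severity = total / number
= 3606917 / 255
= 14144.7725


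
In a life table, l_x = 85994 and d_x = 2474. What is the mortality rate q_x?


q_x = d_x / l_x
= 2474 / 85994
= 0.0288


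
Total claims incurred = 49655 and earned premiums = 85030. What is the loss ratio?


Loss ratio = claims / premiums
= 49655 / 85030
= 0.584


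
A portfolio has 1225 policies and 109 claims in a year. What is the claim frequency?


frequency = claims / policies
= 109 / 1225
= 0.089


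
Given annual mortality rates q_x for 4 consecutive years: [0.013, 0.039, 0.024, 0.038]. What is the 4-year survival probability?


p_k = 1 - q_k for each year
Survival = product of (1 - q_k)
= 0.987 * 0.961 * 0.976 * 0.962
= 0.8906


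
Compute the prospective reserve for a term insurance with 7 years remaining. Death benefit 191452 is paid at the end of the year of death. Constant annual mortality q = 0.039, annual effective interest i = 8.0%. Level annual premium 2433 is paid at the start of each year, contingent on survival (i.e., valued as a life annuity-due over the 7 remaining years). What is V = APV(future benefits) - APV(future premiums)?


v = 1/(1+i) = 0.925926
APV(future benefits) per unit = sum_{k=0}^{6} k_p_x * q * v^(k+1) = 0.182982
APV(future benefits) = 191452 * 0.182982 = 35032.3195
Life annuity-due factor ä_{x:7} = sum_{k=0}^{6} k_p_x * v^k = 5.067201
APV(future premiums) = 2433 * 5.067201 = 12328.5001
V = 35032.3195 - 12328.5001
= 22703.8194


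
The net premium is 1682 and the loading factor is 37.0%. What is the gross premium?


Gross = net * (1 + loading)
= 1682 * (1 + 0.37)
= 1682 * 1.37
= 2304.34


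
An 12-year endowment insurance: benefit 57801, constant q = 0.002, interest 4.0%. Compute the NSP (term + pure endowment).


Term component = 1074.0788
Pure endowment = 12_p_x * v^12 * benefit = 0.976262 * 0.624597 * 57801 = 35245.3458
NSP = 36319.4246


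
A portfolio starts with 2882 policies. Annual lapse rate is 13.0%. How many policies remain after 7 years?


remaining = initial * (1 - lapse)^years
= 2882 * (1 - 0.13)^7
= 2882 * 0.377255
= 1087.2483
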